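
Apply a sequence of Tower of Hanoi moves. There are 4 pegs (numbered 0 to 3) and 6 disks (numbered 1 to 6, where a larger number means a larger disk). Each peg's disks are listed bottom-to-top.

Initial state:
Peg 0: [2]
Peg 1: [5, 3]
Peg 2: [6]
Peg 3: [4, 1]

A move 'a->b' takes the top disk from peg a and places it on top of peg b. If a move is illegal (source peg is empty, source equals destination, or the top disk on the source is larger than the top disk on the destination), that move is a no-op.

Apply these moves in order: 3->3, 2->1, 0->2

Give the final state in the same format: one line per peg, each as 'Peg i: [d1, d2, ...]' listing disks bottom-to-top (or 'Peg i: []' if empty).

After move 1 (3->3):
Peg 0: [2]
Peg 1: [5, 3]
Peg 2: [6]
Peg 3: [4, 1]

After move 2 (2->1):
Peg 0: [2]
Peg 1: [5, 3]
Peg 2: [6]
Peg 3: [4, 1]

After move 3 (0->2):
Peg 0: []
Peg 1: [5, 3]
Peg 2: [6, 2]
Peg 3: [4, 1]

Answer: Peg 0: []
Peg 1: [5, 3]
Peg 2: [6, 2]
Peg 3: [4, 1]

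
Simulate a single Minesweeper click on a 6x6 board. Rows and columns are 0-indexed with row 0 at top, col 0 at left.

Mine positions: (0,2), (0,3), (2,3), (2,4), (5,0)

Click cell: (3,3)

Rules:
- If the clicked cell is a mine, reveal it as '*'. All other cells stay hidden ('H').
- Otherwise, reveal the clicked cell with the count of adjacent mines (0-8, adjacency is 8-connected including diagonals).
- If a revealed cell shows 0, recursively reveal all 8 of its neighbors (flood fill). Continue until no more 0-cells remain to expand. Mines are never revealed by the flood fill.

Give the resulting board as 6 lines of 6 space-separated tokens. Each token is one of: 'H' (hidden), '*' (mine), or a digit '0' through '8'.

H H H H H H
H H H H H H
H H H H H H
H H H 2 H H
H H H H H H
H H H H H H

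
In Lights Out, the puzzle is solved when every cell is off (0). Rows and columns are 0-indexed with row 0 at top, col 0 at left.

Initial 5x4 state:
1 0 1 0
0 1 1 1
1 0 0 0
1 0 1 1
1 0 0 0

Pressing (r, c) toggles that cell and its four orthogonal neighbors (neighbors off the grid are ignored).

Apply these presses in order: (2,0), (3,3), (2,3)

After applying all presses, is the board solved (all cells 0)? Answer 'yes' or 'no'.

After press 1 at (2,0):
1 0 1 0
1 1 1 1
0 1 0 0
0 0 1 1
1 0 0 0

After press 2 at (3,3):
1 0 1 0
1 1 1 1
0 1 0 1
0 0 0 0
1 0 0 1

After press 3 at (2,3):
1 0 1 0
1 1 1 0
0 1 1 0
0 0 0 1
1 0 0 1

Lights still on: 10

Answer: no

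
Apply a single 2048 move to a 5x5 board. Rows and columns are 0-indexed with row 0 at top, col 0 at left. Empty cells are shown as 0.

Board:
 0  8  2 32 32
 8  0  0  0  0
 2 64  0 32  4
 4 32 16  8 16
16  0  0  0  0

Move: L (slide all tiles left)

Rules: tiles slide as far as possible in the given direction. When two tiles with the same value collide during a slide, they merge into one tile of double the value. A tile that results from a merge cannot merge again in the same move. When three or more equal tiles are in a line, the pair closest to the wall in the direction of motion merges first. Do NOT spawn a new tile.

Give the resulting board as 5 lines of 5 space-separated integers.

Answer:  8  2 64  0  0
 8  0  0  0  0
 2 64 32  4  0
 4 32 16  8 16
16  0  0  0  0

Derivation:
Slide left:
row 0: [0, 8, 2, 32, 32] -> [8, 2, 64, 0, 0]
row 1: [8, 0, 0, 0, 0] -> [8, 0, 0, 0, 0]
row 2: [2, 64, 0, 32, 4] -> [2, 64, 32, 4, 0]
row 3: [4, 32, 16, 8, 16] -> [4, 32, 16, 8, 16]
row 4: [16, 0, 0, 0, 0] -> [16, 0, 0, 0, 0]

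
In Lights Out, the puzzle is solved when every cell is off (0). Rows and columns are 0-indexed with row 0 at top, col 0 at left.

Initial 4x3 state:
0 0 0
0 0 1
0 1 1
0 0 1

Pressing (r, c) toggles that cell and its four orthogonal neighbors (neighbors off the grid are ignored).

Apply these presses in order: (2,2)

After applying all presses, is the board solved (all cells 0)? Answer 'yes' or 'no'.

Answer: yes

Derivation:
After press 1 at (2,2):
0 0 0
0 0 0
0 0 0
0 0 0

Lights still on: 0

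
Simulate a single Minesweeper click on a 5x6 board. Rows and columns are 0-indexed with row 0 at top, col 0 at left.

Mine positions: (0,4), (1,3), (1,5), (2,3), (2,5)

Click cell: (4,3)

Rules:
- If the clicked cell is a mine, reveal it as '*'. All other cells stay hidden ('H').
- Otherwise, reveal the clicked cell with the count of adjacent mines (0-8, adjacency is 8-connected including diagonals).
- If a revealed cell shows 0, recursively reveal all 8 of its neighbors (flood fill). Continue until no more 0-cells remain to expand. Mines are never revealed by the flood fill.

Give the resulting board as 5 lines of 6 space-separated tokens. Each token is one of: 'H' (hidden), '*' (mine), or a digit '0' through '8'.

0 0 1 H H H
0 0 2 H H H
0 0 2 H H H
0 0 1 1 2 1
0 0 0 0 0 0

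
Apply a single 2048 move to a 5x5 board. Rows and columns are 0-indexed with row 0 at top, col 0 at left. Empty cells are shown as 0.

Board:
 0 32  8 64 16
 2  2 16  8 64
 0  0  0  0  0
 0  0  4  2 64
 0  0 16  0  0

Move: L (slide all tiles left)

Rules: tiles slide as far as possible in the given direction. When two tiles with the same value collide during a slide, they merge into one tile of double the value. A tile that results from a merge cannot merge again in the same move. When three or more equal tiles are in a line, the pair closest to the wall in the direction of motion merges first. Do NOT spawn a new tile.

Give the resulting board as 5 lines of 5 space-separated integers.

Slide left:
row 0: [0, 32, 8, 64, 16] -> [32, 8, 64, 16, 0]
row 1: [2, 2, 16, 8, 64] -> [4, 16, 8, 64, 0]
row 2: [0, 0, 0, 0, 0] -> [0, 0, 0, 0, 0]
row 3: [0, 0, 4, 2, 64] -> [4, 2, 64, 0, 0]
row 4: [0, 0, 16, 0, 0] -> [16, 0, 0, 0, 0]

Answer: 32  8 64 16  0
 4 16  8 64  0
 0  0  0  0  0
 4  2 64  0  0
16  0  0  0  0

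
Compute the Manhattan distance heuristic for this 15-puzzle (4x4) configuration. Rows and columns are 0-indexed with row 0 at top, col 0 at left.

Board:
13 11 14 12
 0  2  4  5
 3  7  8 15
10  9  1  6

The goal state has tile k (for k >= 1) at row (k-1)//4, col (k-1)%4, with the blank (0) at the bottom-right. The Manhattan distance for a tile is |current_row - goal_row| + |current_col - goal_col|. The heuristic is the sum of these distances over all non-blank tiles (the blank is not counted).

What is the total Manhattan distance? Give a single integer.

Tile 13: (0,0)->(3,0) = 3
Tile 11: (0,1)->(2,2) = 3
Tile 14: (0,2)->(3,1) = 4
Tile 12: (0,3)->(2,3) = 2
Tile 2: (1,1)->(0,1) = 1
Tile 4: (1,2)->(0,3) = 2
Tile 5: (1,3)->(1,0) = 3
Tile 3: (2,0)->(0,2) = 4
Tile 7: (2,1)->(1,2) = 2
Tile 8: (2,2)->(1,3) = 2
Tile 15: (2,3)->(3,2) = 2
Tile 10: (3,0)->(2,1) = 2
Tile 9: (3,1)->(2,0) = 2
Tile 1: (3,2)->(0,0) = 5
Tile 6: (3,3)->(1,1) = 4
Sum: 3 + 3 + 4 + 2 + 1 + 2 + 3 + 4 + 2 + 2 + 2 + 2 + 2 + 5 + 4 = 41

Answer: 41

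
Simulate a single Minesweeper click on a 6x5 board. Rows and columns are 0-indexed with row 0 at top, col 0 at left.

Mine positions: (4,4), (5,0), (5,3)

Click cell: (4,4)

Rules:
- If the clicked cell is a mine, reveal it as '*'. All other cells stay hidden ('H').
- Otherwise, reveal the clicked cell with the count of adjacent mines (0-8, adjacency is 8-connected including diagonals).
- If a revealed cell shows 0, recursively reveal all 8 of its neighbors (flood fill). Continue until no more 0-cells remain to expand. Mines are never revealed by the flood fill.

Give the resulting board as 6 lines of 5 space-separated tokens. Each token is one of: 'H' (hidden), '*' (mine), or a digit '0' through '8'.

H H H H H
H H H H H
H H H H H
H H H H H
H H H H *
H H H H H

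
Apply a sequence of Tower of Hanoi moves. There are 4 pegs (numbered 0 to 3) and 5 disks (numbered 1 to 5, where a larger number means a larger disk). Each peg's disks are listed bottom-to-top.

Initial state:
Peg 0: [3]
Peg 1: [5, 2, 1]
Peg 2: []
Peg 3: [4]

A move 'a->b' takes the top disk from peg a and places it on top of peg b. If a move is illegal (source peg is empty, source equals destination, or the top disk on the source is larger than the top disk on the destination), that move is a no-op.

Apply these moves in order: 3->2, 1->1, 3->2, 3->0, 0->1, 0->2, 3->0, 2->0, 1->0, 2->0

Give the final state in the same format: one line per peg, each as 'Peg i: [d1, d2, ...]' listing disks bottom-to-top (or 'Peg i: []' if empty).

After move 1 (3->2):
Peg 0: [3]
Peg 1: [5, 2, 1]
Peg 2: [4]
Peg 3: []

After move 2 (1->1):
Peg 0: [3]
Peg 1: [5, 2, 1]
Peg 2: [4]
Peg 3: []

After move 3 (3->2):
Peg 0: [3]
Peg 1: [5, 2, 1]
Peg 2: [4]
Peg 3: []

After move 4 (3->0):
Peg 0: [3]
Peg 1: [5, 2, 1]
Peg 2: [4]
Peg 3: []

After move 5 (0->1):
Peg 0: [3]
Peg 1: [5, 2, 1]
Peg 2: [4]
Peg 3: []

After move 6 (0->2):
Peg 0: []
Peg 1: [5, 2, 1]
Peg 2: [4, 3]
Peg 3: []

After move 7 (3->0):
Peg 0: []
Peg 1: [5, 2, 1]
Peg 2: [4, 3]
Peg 3: []

After move 8 (2->0):
Peg 0: [3]
Peg 1: [5, 2, 1]
Peg 2: [4]
Peg 3: []

After move 9 (1->0):
Peg 0: [3, 1]
Peg 1: [5, 2]
Peg 2: [4]
Peg 3: []

After move 10 (2->0):
Peg 0: [3, 1]
Peg 1: [5, 2]
Peg 2: [4]
Peg 3: []

Answer: Peg 0: [3, 1]
Peg 1: [5, 2]
Peg 2: [4]
Peg 3: []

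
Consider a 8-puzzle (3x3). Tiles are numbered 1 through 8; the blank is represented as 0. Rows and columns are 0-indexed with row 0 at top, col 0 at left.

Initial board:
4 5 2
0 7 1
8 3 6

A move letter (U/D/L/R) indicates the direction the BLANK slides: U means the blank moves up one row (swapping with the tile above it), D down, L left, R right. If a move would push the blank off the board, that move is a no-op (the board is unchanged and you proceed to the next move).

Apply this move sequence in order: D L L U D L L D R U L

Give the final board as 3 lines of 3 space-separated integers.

Answer: 4 5 2
0 8 1
3 7 6

Derivation:
After move 1 (D):
4 5 2
8 7 1
0 3 6

After move 2 (L):
4 5 2
8 7 1
0 3 6

After move 3 (L):
4 5 2
8 7 1
0 3 6

After move 4 (U):
4 5 2
0 7 1
8 3 6

After move 5 (D):
4 5 2
8 7 1
0 3 6

After move 6 (L):
4 5 2
8 7 1
0 3 6

After move 7 (L):
4 5 2
8 7 1
0 3 6

After move 8 (D):
4 5 2
8 7 1
0 3 6

After move 9 (R):
4 5 2
8 7 1
3 0 6

After move 10 (U):
4 5 2
8 0 1
3 7 6

After move 11 (L):
4 5 2
0 8 1
3 7 6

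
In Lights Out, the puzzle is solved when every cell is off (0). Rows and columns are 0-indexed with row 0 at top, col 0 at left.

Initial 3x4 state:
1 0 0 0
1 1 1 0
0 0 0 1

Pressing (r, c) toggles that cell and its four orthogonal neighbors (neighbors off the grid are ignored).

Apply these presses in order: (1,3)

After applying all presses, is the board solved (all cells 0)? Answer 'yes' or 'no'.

After press 1 at (1,3):
1 0 0 1
1 1 0 1
0 0 0 0

Lights still on: 5

Answer: no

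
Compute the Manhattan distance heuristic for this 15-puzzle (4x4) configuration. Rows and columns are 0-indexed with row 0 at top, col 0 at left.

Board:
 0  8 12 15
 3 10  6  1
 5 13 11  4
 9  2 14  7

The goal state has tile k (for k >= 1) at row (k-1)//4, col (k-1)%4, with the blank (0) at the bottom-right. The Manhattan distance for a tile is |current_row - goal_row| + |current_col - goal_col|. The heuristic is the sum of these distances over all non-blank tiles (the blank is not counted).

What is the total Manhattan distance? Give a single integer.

Tile 8: at (0,1), goal (1,3), distance |0-1|+|1-3| = 3
Tile 12: at (0,2), goal (2,3), distance |0-2|+|2-3| = 3
Tile 15: at (0,3), goal (3,2), distance |0-3|+|3-2| = 4
Tile 3: at (1,0), goal (0,2), distance |1-0|+|0-2| = 3
Tile 10: at (1,1), goal (2,1), distance |1-2|+|1-1| = 1
Tile 6: at (1,2), goal (1,1), distance |1-1|+|2-1| = 1
Tile 1: at (1,3), goal (0,0), distance |1-0|+|3-0| = 4
Tile 5: at (2,0), goal (1,0), distance |2-1|+|0-0| = 1
Tile 13: at (2,1), goal (3,0), distance |2-3|+|1-0| = 2
Tile 11: at (2,2), goal (2,2), distance |2-2|+|2-2| = 0
Tile 4: at (2,3), goal (0,3), distance |2-0|+|3-3| = 2
Tile 9: at (3,0), goal (2,0), distance |3-2|+|0-0| = 1
Tile 2: at (3,1), goal (0,1), distance |3-0|+|1-1| = 3
Tile 14: at (3,2), goal (3,1), distance |3-3|+|2-1| = 1
Tile 7: at (3,3), goal (1,2), distance |3-1|+|3-2| = 3
Sum: 3 + 3 + 4 + 3 + 1 + 1 + 4 + 1 + 2 + 0 + 2 + 1 + 3 + 1 + 3 = 32

Answer: 32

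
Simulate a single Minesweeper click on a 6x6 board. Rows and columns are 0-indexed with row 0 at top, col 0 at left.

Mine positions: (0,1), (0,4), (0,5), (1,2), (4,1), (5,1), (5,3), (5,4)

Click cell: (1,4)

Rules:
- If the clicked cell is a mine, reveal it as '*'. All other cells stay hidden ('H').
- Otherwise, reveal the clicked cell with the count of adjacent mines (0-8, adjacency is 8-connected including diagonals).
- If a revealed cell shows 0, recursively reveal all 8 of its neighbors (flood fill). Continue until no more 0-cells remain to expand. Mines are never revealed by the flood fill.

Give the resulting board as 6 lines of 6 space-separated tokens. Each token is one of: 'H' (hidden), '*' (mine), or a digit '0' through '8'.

H H H H H H
H H H H 2 H
H H H H H H
H H H H H H
H H H H H H
H H H H H H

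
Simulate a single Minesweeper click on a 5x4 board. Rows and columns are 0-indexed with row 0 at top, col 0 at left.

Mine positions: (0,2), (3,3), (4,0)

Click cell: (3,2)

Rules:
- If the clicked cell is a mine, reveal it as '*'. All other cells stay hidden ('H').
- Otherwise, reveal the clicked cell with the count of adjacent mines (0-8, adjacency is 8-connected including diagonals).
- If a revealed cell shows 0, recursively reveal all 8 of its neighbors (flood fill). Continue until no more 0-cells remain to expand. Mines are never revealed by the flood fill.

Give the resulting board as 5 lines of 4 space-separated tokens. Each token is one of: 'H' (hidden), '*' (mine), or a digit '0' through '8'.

H H H H
H H H H
H H H H
H H 1 H
H H H H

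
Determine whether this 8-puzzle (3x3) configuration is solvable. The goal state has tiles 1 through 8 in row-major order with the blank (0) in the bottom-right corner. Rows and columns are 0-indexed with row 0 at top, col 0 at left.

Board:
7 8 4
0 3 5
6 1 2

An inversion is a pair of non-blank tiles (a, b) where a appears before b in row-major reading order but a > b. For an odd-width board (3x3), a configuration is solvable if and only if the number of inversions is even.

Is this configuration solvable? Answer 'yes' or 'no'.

Inversions (pairs i<j in row-major order where tile[i] > tile[j] > 0): 21
21 is odd, so the puzzle is not solvable.

Answer: no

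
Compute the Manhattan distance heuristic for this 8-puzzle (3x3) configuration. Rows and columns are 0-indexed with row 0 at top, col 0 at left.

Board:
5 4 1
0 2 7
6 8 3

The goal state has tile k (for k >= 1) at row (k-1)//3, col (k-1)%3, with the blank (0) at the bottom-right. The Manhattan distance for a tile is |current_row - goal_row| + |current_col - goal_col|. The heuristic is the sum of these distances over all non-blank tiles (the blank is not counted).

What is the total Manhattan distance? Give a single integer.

Answer: 15

Derivation:
Tile 5: at (0,0), goal (1,1), distance |0-1|+|0-1| = 2
Tile 4: at (0,1), goal (1,0), distance |0-1|+|1-0| = 2
Tile 1: at (0,2), goal (0,0), distance |0-0|+|2-0| = 2
Tile 2: at (1,1), goal (0,1), distance |1-0|+|1-1| = 1
Tile 7: at (1,2), goal (2,0), distance |1-2|+|2-0| = 3
Tile 6: at (2,0), goal (1,2), distance |2-1|+|0-2| = 3
Tile 8: at (2,1), goal (2,1), distance |2-2|+|1-1| = 0
Tile 3: at (2,2), goal (0,2), distance |2-0|+|2-2| = 2
Sum: 2 + 2 + 2 + 1 + 3 + 3 + 0 + 2 = 15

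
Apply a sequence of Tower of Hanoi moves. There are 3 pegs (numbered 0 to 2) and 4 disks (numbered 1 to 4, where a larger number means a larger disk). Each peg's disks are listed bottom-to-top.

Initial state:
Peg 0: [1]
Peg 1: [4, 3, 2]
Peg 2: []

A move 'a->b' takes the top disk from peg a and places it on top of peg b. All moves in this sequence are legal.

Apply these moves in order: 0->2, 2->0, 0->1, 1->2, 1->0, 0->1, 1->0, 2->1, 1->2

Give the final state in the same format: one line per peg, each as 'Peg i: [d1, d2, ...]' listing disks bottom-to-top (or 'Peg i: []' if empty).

After move 1 (0->2):
Peg 0: []
Peg 1: [4, 3, 2]
Peg 2: [1]

After move 2 (2->0):
Peg 0: [1]
Peg 1: [4, 3, 2]
Peg 2: []

After move 3 (0->1):
Peg 0: []
Peg 1: [4, 3, 2, 1]
Peg 2: []

After move 4 (1->2):
Peg 0: []
Peg 1: [4, 3, 2]
Peg 2: [1]

After move 5 (1->0):
Peg 0: [2]
Peg 1: [4, 3]
Peg 2: [1]

After move 6 (0->1):
Peg 0: []
Peg 1: [4, 3, 2]
Peg 2: [1]

After move 7 (1->0):
Peg 0: [2]
Peg 1: [4, 3]
Peg 2: [1]

After move 8 (2->1):
Peg 0: [2]
Peg 1: [4, 3, 1]
Peg 2: []

After move 9 (1->2):
Peg 0: [2]
Peg 1: [4, 3]
Peg 2: [1]

Answer: Peg 0: [2]
Peg 1: [4, 3]
Peg 2: [1]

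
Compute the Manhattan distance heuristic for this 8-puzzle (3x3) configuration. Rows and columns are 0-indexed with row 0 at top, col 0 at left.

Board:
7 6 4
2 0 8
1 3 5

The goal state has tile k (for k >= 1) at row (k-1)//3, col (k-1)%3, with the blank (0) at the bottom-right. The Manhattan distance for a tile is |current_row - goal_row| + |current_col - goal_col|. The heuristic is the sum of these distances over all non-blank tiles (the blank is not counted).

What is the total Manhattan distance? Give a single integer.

Tile 7: (0,0)->(2,0) = 2
Tile 6: (0,1)->(1,2) = 2
Tile 4: (0,2)->(1,0) = 3
Tile 2: (1,0)->(0,1) = 2
Tile 8: (1,2)->(2,1) = 2
Tile 1: (2,0)->(0,0) = 2
Tile 3: (2,1)->(0,2) = 3
Tile 5: (2,2)->(1,1) = 2
Sum: 2 + 2 + 3 + 2 + 2 + 2 + 3 + 2 = 18

Answer: 18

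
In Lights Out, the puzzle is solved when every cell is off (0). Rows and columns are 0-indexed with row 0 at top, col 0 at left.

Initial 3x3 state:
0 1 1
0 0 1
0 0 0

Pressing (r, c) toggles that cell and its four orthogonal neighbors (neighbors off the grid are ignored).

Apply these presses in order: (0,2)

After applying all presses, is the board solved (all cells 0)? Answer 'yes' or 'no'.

After press 1 at (0,2):
0 0 0
0 0 0
0 0 0

Lights still on: 0

Answer: yes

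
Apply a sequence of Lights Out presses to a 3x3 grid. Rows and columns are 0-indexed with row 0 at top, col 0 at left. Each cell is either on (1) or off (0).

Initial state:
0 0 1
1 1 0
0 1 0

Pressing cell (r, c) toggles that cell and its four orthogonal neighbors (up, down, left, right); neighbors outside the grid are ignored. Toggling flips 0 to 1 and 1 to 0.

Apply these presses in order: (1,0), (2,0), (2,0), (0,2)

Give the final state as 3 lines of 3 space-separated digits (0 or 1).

Answer: 1 1 0
0 0 1
1 1 0

Derivation:
After press 1 at (1,0):
1 0 1
0 0 0
1 1 0

After press 2 at (2,0):
1 0 1
1 0 0
0 0 0

After press 3 at (2,0):
1 0 1
0 0 0
1 1 0

After press 4 at (0,2):
1 1 0
0 0 1
1 1 0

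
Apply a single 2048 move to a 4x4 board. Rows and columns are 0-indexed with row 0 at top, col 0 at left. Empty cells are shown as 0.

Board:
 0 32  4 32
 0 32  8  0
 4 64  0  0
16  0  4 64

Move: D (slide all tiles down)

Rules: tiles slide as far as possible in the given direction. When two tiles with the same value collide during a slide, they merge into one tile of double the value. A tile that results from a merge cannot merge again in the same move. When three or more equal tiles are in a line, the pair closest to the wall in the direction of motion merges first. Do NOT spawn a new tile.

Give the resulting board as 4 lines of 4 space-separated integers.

Slide down:
col 0: [0, 0, 4, 16] -> [0, 0, 4, 16]
col 1: [32, 32, 64, 0] -> [0, 0, 64, 64]
col 2: [4, 8, 0, 4] -> [0, 4, 8, 4]
col 3: [32, 0, 0, 64] -> [0, 0, 32, 64]

Answer:  0  0  0  0
 0  0  4  0
 4 64  8 32
16 64  4 64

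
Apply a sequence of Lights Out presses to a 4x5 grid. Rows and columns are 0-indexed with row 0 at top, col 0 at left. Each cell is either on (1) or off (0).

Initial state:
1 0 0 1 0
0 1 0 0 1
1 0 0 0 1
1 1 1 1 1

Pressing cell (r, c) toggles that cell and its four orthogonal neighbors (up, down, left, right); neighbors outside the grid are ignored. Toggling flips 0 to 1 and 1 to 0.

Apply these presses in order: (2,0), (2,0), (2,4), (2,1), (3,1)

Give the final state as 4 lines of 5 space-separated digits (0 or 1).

After press 1 at (2,0):
1 0 0 1 0
1 1 0 0 1
0 1 0 0 1
0 1 1 1 1

After press 2 at (2,0):
1 0 0 1 0
0 1 0 0 1
1 0 0 0 1
1 1 1 1 1

After press 3 at (2,4):
1 0 0 1 0
0 1 0 0 0
1 0 0 1 0
1 1 1 1 0

After press 4 at (2,1):
1 0 0 1 0
0 0 0 0 0
0 1 1 1 0
1 0 1 1 0

After press 5 at (3,1):
1 0 0 1 0
0 0 0 0 0
0 0 1 1 0
0 1 0 1 0

Answer: 1 0 0 1 0
0 0 0 0 0
0 0 1 1 0
0 1 0 1 0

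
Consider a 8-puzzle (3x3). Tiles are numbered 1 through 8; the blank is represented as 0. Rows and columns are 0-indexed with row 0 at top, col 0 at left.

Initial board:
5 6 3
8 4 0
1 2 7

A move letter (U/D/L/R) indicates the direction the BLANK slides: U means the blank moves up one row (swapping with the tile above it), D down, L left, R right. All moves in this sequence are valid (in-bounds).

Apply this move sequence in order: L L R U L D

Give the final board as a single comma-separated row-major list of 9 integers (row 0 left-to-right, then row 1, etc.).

Answer: 8, 5, 3, 0, 6, 4, 1, 2, 7

Derivation:
After move 1 (L):
5 6 3
8 0 4
1 2 7

After move 2 (L):
5 6 3
0 8 4
1 2 7

After move 3 (R):
5 6 3
8 0 4
1 2 7

After move 4 (U):
5 0 3
8 6 4
1 2 7

After move 5 (L):
0 5 3
8 6 4
1 2 7

After move 6 (D):
8 5 3
0 6 4
1 2 7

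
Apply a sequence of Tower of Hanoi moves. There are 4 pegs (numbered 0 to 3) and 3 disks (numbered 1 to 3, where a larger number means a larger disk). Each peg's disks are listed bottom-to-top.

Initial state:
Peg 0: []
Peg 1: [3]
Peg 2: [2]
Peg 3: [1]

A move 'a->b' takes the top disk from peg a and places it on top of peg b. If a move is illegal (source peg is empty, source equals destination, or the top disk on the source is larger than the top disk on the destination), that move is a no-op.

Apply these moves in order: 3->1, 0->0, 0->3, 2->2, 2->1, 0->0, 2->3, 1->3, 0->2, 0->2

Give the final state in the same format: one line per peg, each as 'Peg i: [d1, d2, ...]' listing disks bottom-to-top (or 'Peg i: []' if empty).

After move 1 (3->1):
Peg 0: []
Peg 1: [3, 1]
Peg 2: [2]
Peg 3: []

After move 2 (0->0):
Peg 0: []
Peg 1: [3, 1]
Peg 2: [2]
Peg 3: []

After move 3 (0->3):
Peg 0: []
Peg 1: [3, 1]
Peg 2: [2]
Peg 3: []

After move 4 (2->2):
Peg 0: []
Peg 1: [3, 1]
Peg 2: [2]
Peg 3: []

After move 5 (2->1):
Peg 0: []
Peg 1: [3, 1]
Peg 2: [2]
Peg 3: []

After move 6 (0->0):
Peg 0: []
Peg 1: [3, 1]
Peg 2: [2]
Peg 3: []

After move 7 (2->3):
Peg 0: []
Peg 1: [3, 1]
Peg 2: []
Peg 3: [2]

After move 8 (1->3):
Peg 0: []
Peg 1: [3]
Peg 2: []
Peg 3: [2, 1]

After move 9 (0->2):
Peg 0: []
Peg 1: [3]
Peg 2: []
Peg 3: [2, 1]

After move 10 (0->2):
Peg 0: []
Peg 1: [3]
Peg 2: []
Peg 3: [2, 1]

Answer: Peg 0: []
Peg 1: [3]
Peg 2: []
Peg 3: [2, 1]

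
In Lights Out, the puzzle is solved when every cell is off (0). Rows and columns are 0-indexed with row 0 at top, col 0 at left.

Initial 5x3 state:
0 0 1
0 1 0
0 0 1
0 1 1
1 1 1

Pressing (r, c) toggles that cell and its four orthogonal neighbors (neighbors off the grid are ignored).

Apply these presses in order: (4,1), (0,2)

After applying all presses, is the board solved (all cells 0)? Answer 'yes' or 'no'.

After press 1 at (4,1):
0 0 1
0 1 0
0 0 1
0 0 1
0 0 0

After press 2 at (0,2):
0 1 0
0 1 1
0 0 1
0 0 1
0 0 0

Lights still on: 5

Answer: no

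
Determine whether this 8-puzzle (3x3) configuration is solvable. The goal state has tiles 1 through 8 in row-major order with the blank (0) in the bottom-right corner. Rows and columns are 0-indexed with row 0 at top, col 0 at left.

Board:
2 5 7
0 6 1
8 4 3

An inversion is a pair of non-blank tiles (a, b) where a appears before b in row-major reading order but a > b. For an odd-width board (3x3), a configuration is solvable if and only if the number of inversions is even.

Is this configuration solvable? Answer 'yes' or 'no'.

Answer: yes

Derivation:
Inversions (pairs i<j in row-major order where tile[i] > tile[j] > 0): 14
14 is even, so the puzzle is solvable.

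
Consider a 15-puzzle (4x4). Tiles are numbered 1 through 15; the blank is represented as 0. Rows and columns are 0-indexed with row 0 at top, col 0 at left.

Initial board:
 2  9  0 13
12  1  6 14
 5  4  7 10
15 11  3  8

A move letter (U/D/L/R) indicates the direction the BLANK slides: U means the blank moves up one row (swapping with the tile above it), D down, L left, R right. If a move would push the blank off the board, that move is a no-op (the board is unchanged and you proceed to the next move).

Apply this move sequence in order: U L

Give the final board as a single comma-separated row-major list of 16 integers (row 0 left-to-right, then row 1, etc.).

Answer: 2, 0, 9, 13, 12, 1, 6, 14, 5, 4, 7, 10, 15, 11, 3, 8

Derivation:
After move 1 (U):
 2  9  0 13
12  1  6 14
 5  4  7 10
15 11  3  8

After move 2 (L):
 2  0  9 13
12  1  6 14
 5  4  7 10
15 11  3  8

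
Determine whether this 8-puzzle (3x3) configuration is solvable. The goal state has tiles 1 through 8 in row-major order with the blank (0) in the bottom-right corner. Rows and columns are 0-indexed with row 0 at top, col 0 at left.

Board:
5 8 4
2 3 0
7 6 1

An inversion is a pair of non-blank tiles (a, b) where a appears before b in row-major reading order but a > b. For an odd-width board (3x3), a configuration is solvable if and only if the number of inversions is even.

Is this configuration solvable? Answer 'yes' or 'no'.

Inversions (pairs i<j in row-major order where tile[i] > tile[j] > 0): 18
18 is even, so the puzzle is solvable.

Answer: yes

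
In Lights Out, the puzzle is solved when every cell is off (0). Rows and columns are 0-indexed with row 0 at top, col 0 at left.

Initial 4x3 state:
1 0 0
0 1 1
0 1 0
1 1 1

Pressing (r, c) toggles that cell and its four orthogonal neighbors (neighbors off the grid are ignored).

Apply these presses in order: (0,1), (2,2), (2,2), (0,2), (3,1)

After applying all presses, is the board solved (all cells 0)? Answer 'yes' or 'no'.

After press 1 at (0,1):
0 1 1
0 0 1
0 1 0
1 1 1

After press 2 at (2,2):
0 1 1
0 0 0
0 0 1
1 1 0

After press 3 at (2,2):
0 1 1
0 0 1
0 1 0
1 1 1

After press 4 at (0,2):
0 0 0
0 0 0
0 1 0
1 1 1

After press 5 at (3,1):
0 0 0
0 0 0
0 0 0
0 0 0

Lights still on: 0

Answer: yes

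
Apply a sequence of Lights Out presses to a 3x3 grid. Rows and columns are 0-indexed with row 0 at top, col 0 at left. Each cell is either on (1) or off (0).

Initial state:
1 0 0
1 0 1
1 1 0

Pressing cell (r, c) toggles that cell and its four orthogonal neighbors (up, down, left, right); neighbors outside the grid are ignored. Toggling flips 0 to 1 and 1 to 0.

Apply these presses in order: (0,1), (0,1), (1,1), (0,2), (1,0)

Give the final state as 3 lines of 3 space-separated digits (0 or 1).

After press 1 at (0,1):
0 1 1
1 1 1
1 1 0

After press 2 at (0,1):
1 0 0
1 0 1
1 1 0

After press 3 at (1,1):
1 1 0
0 1 0
1 0 0

After press 4 at (0,2):
1 0 1
0 1 1
1 0 0

After press 5 at (1,0):
0 0 1
1 0 1
0 0 0

Answer: 0 0 1
1 0 1
0 0 0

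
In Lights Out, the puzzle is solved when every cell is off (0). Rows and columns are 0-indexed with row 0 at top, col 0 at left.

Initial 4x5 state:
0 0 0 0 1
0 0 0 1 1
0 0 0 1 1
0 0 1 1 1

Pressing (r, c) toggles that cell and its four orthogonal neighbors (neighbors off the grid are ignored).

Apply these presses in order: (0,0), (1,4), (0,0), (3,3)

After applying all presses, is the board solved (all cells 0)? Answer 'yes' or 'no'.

After press 1 at (0,0):
1 1 0 0 1
1 0 0 1 1
0 0 0 1 1
0 0 1 1 1

After press 2 at (1,4):
1 1 0 0 0
1 0 0 0 0
0 0 0 1 0
0 0 1 1 1

After press 3 at (0,0):
0 0 0 0 0
0 0 0 0 0
0 0 0 1 0
0 0 1 1 1

After press 4 at (3,3):
0 0 0 0 0
0 0 0 0 0
0 0 0 0 0
0 0 0 0 0

Lights still on: 0

Answer: yes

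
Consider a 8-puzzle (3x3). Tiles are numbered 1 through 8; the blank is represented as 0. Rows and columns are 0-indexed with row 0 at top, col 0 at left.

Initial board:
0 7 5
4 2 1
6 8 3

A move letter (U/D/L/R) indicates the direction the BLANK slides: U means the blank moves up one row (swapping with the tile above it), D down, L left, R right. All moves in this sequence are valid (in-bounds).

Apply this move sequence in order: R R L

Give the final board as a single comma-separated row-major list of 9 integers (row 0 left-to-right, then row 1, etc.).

After move 1 (R):
7 0 5
4 2 1
6 8 3

After move 2 (R):
7 5 0
4 2 1
6 8 3

After move 3 (L):
7 0 5
4 2 1
6 8 3

Answer: 7, 0, 5, 4, 2, 1, 6, 8, 3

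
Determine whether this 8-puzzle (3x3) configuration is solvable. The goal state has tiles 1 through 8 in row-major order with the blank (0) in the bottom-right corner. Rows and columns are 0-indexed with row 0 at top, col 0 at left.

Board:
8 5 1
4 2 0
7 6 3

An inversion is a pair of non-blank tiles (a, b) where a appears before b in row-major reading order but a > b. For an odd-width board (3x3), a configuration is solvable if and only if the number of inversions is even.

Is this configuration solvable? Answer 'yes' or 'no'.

Inversions (pairs i<j in row-major order where tile[i] > tile[j] > 0): 16
16 is even, so the puzzle is solvable.

Answer: yes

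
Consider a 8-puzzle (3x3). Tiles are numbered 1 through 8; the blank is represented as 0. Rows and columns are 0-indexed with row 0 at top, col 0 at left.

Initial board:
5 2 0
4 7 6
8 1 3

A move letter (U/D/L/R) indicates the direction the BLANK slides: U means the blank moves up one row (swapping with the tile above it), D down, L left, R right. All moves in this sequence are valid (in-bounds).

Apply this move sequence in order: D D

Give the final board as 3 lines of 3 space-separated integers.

After move 1 (D):
5 2 6
4 7 0
8 1 3

After move 2 (D):
5 2 6
4 7 3
8 1 0

Answer: 5 2 6
4 7 3
8 1 0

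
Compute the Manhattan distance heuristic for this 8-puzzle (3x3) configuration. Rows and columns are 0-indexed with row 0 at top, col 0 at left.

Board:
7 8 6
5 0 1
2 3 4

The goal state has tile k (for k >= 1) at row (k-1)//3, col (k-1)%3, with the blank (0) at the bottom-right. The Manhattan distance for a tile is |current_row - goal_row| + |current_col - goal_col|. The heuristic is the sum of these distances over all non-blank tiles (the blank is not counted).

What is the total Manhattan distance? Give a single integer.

Tile 7: (0,0)->(2,0) = 2
Tile 8: (0,1)->(2,1) = 2
Tile 6: (0,2)->(1,2) = 1
Tile 5: (1,0)->(1,1) = 1
Tile 1: (1,2)->(0,0) = 3
Tile 2: (2,0)->(0,1) = 3
Tile 3: (2,1)->(0,2) = 3
Tile 4: (2,2)->(1,0) = 3
Sum: 2 + 2 + 1 + 1 + 3 + 3 + 3 + 3 = 18

Answer: 18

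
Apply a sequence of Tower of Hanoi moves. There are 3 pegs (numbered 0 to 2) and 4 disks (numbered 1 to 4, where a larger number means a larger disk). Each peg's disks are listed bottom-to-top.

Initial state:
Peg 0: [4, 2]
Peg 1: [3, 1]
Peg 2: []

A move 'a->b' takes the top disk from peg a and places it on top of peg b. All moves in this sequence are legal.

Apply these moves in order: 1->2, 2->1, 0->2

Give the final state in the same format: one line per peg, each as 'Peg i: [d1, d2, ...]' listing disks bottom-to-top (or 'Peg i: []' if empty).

Answer: Peg 0: [4]
Peg 1: [3, 1]
Peg 2: [2]

Derivation:
After move 1 (1->2):
Peg 0: [4, 2]
Peg 1: [3]
Peg 2: [1]

After move 2 (2->1):
Peg 0: [4, 2]
Peg 1: [3, 1]
Peg 2: []

After move 3 (0->2):
Peg 0: [4]
Peg 1: [3, 1]
Peg 2: [2]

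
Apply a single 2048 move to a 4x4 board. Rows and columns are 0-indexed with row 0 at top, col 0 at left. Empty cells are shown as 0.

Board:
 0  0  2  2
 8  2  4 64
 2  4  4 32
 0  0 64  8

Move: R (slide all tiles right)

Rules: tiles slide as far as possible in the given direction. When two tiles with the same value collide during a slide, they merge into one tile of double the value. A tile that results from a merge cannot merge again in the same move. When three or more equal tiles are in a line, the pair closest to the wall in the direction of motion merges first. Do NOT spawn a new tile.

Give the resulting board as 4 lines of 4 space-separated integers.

Slide right:
row 0: [0, 0, 2, 2] -> [0, 0, 0, 4]
row 1: [8, 2, 4, 64] -> [8, 2, 4, 64]
row 2: [2, 4, 4, 32] -> [0, 2, 8, 32]
row 3: [0, 0, 64, 8] -> [0, 0, 64, 8]

Answer:  0  0  0  4
 8  2  4 64
 0  2  8 32
 0  0 64  8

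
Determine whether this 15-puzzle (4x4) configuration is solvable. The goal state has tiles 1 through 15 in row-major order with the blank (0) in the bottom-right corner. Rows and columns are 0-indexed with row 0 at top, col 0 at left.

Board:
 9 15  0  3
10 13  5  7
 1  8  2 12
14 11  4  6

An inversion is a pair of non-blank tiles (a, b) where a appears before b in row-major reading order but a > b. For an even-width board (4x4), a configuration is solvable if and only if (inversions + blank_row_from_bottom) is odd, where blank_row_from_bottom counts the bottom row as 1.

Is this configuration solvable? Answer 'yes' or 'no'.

Answer: yes

Derivation:
Inversions: 57
Blank is in row 0 (0-indexed from top), which is row 4 counting from the bottom (bottom = 1).
57 + 4 = 61, which is odd, so the puzzle is solvable.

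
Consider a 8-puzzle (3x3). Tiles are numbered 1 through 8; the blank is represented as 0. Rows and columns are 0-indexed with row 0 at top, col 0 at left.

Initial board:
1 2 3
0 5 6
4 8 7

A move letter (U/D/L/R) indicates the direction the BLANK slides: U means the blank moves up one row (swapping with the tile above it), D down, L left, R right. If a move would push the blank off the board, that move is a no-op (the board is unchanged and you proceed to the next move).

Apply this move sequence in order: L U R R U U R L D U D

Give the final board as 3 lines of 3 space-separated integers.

After move 1 (L):
1 2 3
0 5 6
4 8 7

After move 2 (U):
0 2 3
1 5 6
4 8 7

After move 3 (R):
2 0 3
1 5 6
4 8 7

After move 4 (R):
2 3 0
1 5 6
4 8 7

After move 5 (U):
2 3 0
1 5 6
4 8 7

After move 6 (U):
2 3 0
1 5 6
4 8 7

After move 7 (R):
2 3 0
1 5 6
4 8 7

After move 8 (L):
2 0 3
1 5 6
4 8 7

After move 9 (D):
2 5 3
1 0 6
4 8 7

After move 10 (U):
2 0 3
1 5 6
4 8 7

After move 11 (D):
2 5 3
1 0 6
4 8 7

Answer: 2 5 3
1 0 6
4 8 7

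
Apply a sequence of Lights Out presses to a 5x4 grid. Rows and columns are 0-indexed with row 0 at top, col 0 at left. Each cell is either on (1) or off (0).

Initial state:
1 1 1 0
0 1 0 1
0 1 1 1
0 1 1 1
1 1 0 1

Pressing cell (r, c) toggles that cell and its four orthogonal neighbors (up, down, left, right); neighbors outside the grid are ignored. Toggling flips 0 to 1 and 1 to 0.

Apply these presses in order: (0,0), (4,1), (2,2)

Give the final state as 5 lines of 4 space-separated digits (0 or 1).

Answer: 0 0 1 0
1 1 1 1
0 0 0 0
0 0 0 1
0 0 1 1

Derivation:
After press 1 at (0,0):
0 0 1 0
1 1 0 1
0 1 1 1
0 1 1 1
1 1 0 1

After press 2 at (4,1):
0 0 1 0
1 1 0 1
0 1 1 1
0 0 1 1
0 0 1 1

After press 3 at (2,2):
0 0 1 0
1 1 1 1
0 0 0 0
0 0 0 1
0 0 1 1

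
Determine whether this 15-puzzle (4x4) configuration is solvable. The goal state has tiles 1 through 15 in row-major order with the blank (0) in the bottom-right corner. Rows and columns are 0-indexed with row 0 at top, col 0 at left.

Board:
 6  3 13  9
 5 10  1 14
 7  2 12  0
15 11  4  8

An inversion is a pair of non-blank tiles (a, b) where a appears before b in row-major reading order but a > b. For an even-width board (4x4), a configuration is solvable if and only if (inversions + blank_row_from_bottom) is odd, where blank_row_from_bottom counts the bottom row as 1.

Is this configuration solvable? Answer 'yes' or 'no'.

Answer: yes

Derivation:
Inversions: 47
Blank is in row 2 (0-indexed from top), which is row 2 counting from the bottom (bottom = 1).
47 + 2 = 49, which is odd, so the puzzle is solvable.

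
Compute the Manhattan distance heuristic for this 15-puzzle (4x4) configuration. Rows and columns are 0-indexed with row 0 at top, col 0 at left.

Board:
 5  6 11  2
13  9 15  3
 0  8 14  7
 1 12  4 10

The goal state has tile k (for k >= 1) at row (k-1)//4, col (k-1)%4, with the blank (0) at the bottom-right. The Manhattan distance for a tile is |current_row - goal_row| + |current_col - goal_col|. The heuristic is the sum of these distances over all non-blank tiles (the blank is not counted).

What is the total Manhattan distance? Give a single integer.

Answer: 34

Derivation:
Tile 5: at (0,0), goal (1,0), distance |0-1|+|0-0| = 1
Tile 6: at (0,1), goal (1,1), distance |0-1|+|1-1| = 1
Tile 11: at (0,2), goal (2,2), distance |0-2|+|2-2| = 2
Tile 2: at (0,3), goal (0,1), distance |0-0|+|3-1| = 2
Tile 13: at (1,0), goal (3,0), distance |1-3|+|0-0| = 2
Tile 9: at (1,1), goal (2,0), distance |1-2|+|1-0| = 2
Tile 15: at (1,2), goal (3,2), distance |1-3|+|2-2| = 2
Tile 3: at (1,3), goal (0,2), distance |1-0|+|3-2| = 2
Tile 8: at (2,1), goal (1,3), distance |2-1|+|1-3| = 3
Tile 14: at (2,2), goal (3,1), distance |2-3|+|2-1| = 2
Tile 7: at (2,3), goal (1,2), distance |2-1|+|3-2| = 2
Tile 1: at (3,0), goal (0,0), distance |3-0|+|0-0| = 3
Tile 12: at (3,1), goal (2,3), distance |3-2|+|1-3| = 3
Tile 4: at (3,2), goal (0,3), distance |3-0|+|2-3| = 4
Tile 10: at (3,3), goal (2,1), distance |3-2|+|3-1| = 3
Sum: 1 + 1 + 2 + 2 + 2 + 2 + 2 + 2 + 3 + 2 + 2 + 3 + 3 + 4 + 3 = 34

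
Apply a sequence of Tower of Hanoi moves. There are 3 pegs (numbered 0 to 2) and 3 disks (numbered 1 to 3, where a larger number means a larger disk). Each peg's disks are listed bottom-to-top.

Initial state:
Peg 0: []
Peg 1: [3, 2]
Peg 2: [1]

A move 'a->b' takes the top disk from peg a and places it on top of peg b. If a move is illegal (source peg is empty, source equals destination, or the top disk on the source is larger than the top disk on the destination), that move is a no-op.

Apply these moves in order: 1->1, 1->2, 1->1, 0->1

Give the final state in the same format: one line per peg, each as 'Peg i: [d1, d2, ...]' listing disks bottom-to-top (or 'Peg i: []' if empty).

Answer: Peg 0: []
Peg 1: [3, 2]
Peg 2: [1]

Derivation:
After move 1 (1->1):
Peg 0: []
Peg 1: [3, 2]
Peg 2: [1]

After move 2 (1->2):
Peg 0: []
Peg 1: [3, 2]
Peg 2: [1]

After move 3 (1->1):
Peg 0: []
Peg 1: [3, 2]
Peg 2: [1]

After move 4 (0->1):
Peg 0: []
Peg 1: [3, 2]
Peg 2: [1]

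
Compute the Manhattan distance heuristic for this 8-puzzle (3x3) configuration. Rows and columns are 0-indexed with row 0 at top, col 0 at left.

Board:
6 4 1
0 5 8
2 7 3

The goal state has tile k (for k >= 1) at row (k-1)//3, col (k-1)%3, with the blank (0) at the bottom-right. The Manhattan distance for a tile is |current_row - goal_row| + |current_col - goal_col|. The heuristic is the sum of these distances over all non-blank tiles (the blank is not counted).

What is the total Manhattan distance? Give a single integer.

Tile 6: at (0,0), goal (1,2), distance |0-1|+|0-2| = 3
Tile 4: at (0,1), goal (1,0), distance |0-1|+|1-0| = 2
Tile 1: at (0,2), goal (0,0), distance |0-0|+|2-0| = 2
Tile 5: at (1,1), goal (1,1), distance |1-1|+|1-1| = 0
Tile 8: at (1,2), goal (2,1), distance |1-2|+|2-1| = 2
Tile 2: at (2,0), goal (0,1), distance |2-0|+|0-1| = 3
Tile 7: at (2,1), goal (2,0), distance |2-2|+|1-0| = 1
Tile 3: at (2,2), goal (0,2), distance |2-0|+|2-2| = 2
Sum: 3 + 2 + 2 + 0 + 2 + 3 + 1 + 2 = 15

Answer: 15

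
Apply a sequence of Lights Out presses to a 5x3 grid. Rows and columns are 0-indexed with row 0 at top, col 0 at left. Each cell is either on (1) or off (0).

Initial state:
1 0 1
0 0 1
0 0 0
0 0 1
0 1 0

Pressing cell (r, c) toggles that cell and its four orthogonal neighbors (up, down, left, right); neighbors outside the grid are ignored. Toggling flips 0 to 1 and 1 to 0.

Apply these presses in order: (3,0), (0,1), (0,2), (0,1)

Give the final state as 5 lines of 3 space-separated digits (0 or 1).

Answer: 1 1 0
0 0 0
1 0 0
1 1 1
1 1 0

Derivation:
After press 1 at (3,0):
1 0 1
0 0 1
1 0 0
1 1 1
1 1 0

After press 2 at (0,1):
0 1 0
0 1 1
1 0 0
1 1 1
1 1 0

After press 3 at (0,2):
0 0 1
0 1 0
1 0 0
1 1 1
1 1 0

After press 4 at (0,1):
1 1 0
0 0 0
1 0 0
1 1 1
1 1 0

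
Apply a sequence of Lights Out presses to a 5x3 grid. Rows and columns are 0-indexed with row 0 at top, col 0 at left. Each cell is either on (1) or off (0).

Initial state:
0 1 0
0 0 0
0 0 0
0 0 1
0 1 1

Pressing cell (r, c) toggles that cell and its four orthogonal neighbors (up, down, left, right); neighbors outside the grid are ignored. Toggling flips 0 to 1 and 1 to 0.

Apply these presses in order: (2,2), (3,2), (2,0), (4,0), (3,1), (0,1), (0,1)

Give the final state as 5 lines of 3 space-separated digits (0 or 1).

After press 1 at (2,2):
0 1 0
0 0 1
0 1 1
0 0 0
0 1 1

After press 2 at (3,2):
0 1 0
0 0 1
0 1 0
0 1 1
0 1 0

After press 3 at (2,0):
0 1 0
1 0 1
1 0 0
1 1 1
0 1 0

After press 4 at (4,0):
0 1 0
1 0 1
1 0 0
0 1 1
1 0 0

After press 5 at (3,1):
0 1 0
1 0 1
1 1 0
1 0 0
1 1 0

After press 6 at (0,1):
1 0 1
1 1 1
1 1 0
1 0 0
1 1 0

After press 7 at (0,1):
0 1 0
1 0 1
1 1 0
1 0 0
1 1 0

Answer: 0 1 0
1 0 1
1 1 0
1 0 0
1 1 0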